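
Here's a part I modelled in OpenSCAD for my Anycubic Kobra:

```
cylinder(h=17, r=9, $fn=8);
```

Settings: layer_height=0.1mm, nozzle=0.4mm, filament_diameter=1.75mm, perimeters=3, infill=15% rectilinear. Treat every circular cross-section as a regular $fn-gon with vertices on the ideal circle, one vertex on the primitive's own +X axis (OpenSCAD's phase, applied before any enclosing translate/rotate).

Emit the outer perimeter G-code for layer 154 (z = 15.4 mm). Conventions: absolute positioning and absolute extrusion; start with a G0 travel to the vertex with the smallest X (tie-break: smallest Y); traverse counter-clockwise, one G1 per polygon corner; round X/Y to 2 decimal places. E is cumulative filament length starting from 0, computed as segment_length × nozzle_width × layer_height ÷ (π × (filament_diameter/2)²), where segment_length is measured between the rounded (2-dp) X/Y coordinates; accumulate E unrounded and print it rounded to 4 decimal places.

G0 X-9.00 Y0.00 Z15.40
G1 X-6.36 Y-6.36 E0.1145
G1 X0.00 Y-9.00 E0.2290
G1 X6.36 Y-6.36 E0.3436
G1 X9.00 Y0.00 E0.4581
G1 X6.36 Y6.36 E0.5726
G1 X0.00 Y9.00 E0.6871
G1 X-6.36 Y6.36 E0.8016
G1 X-9.00 Y0.00 E0.9161

At z = 15.4 mm: the cylinder: section is a regular 8-gon, circumradius r=9. The outline is a single polygon with 8 vertices. Extrusion per mm of travel: 0.4 × 0.1 / (π × 0.875²) = 0.016630. Accumulating E over each segment gives final E = 0.9161.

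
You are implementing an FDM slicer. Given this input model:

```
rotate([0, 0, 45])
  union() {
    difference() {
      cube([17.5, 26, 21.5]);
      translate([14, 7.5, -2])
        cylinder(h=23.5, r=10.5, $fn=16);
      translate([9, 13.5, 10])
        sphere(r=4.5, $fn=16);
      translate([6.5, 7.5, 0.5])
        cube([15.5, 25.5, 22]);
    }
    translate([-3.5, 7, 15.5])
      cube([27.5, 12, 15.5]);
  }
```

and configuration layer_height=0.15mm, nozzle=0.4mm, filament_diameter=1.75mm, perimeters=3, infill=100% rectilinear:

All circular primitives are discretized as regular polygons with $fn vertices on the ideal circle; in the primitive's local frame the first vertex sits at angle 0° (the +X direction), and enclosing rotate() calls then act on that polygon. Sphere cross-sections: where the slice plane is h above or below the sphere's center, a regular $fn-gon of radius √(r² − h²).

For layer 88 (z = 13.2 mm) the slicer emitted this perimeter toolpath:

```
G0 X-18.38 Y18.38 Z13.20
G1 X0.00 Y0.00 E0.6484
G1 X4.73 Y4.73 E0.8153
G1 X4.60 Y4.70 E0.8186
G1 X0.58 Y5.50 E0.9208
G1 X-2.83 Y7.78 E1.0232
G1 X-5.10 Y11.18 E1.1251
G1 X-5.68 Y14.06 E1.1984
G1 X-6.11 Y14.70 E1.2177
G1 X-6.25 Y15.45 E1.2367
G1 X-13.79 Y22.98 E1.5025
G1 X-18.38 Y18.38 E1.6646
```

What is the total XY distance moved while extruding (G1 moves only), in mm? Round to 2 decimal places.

66.73 mm

Sum the Euclidean lengths of each G1 segment: total = 66.73 mm.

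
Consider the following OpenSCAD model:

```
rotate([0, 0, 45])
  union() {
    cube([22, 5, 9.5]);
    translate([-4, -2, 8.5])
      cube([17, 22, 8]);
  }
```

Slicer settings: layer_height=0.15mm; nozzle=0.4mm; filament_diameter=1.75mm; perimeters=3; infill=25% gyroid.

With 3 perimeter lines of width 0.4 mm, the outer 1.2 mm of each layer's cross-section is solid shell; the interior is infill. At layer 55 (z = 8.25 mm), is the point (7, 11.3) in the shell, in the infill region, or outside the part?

infill

At z = 8.25 mm: the cube is present — its section is the full 22×5 rectangle; the cube at (-4, -2) is absent (z outside [8.5, 16.5]); Taking the union: only the 22×5 cube is present, so the union is just that shape — 1 connected region; (whole slice rotated 45° about Z — lengths, areas and connectivity unchanged). Overall, the cross-section is a single solid region. Undo the 45° rotation: the query point maps to (12.940, 3.041) in the un-rotated model frame. The nearest boundary edge runs (22.00, 5.00)→(0.00, 5.00); distance from the point to it = 1.96 mm. The point is inside the cross-section and 1.96 mm from the nearest boundary — more than the 1.2 mm shell width (3 × 0.4), so it's in the infill interior.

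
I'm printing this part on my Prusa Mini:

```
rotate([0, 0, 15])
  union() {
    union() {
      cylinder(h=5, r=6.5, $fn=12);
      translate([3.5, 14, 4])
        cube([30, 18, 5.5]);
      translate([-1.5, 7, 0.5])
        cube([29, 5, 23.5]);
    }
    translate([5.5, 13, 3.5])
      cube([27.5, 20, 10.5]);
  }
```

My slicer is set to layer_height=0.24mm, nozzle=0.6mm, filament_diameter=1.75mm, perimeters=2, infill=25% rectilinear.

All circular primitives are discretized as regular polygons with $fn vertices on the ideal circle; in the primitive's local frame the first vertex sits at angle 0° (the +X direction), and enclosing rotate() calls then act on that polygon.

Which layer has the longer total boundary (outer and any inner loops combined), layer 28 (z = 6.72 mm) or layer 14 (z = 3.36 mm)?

Layer 28 (z = 6.72): the cylinder does not reach this height (z outside [0, 5]); the cube at (3.5, 14) (footprint 30×18) is included at this height (perimeter 96.00 mm); the cube at (-1.5, 7) (footprint 29×5) is included at this height (perimeter 68.00 mm); Taking the union: the 2 present regions are separate (no shared area or edge), so areas and boundary lengths simply add and each stays a separate island — boundary = 164.00 mm; the cube at (5.5, 13) is present — its section is the full 27.5×20 rectangle (perimeter 95.00 mm); Combining (union): the regions partially overlap (shared area 495.00 mm²), so the edge portions inside another operand are dropped and the merged outline is re-measured after clipping — boundary = 168.00 mm; (whole slice rotated 15° about Z — lengths, areas and connectivity unchanged). So its perimeter = 168.00 mm. Layer 14 (z = 3.36): the cylinder: section is a regular 12-gon, circumradius r=6.5 (perimeter = 2·12·6.500·sin(180°/12) = 40.38 mm); the cube at (3.5, 14) is absent (z outside [4, 9.5]); the cube at (-1.5, 7) is present — its section is the full 29×5 rectangle (perimeter 68.00 mm); Taking the union: the 2 present regions are separate (no shared area or edge), so areas and boundary lengths simply add and each stays a separate island — boundary = 108.38 mm; the cube at (5.5, 13) is not intersected at this z (z outside [3.5, 14]); Merging all regions: only that combined region is present, so the union is just that shape — boundary = 108.38 mm; (rotated 15° about Z; rotation is an isometry so areas/perimeters/island counts are preserved). So its perimeter = 108.38 mm. Layer 28 is larger (168.00 vs 108.38 mm).

layer 28 (z = 6.72 mm)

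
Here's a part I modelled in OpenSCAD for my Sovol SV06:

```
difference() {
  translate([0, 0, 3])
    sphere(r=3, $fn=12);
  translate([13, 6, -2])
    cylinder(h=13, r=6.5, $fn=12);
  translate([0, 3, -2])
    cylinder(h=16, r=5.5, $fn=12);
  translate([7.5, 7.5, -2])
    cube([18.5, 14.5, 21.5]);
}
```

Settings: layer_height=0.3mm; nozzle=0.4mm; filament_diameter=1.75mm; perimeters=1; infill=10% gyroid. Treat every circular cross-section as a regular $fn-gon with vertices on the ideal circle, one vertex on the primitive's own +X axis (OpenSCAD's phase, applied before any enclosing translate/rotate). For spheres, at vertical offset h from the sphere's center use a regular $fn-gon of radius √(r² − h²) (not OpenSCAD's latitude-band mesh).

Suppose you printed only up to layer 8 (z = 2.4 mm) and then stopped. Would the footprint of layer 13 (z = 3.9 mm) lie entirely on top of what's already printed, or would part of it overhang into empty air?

Compare the two slices. At z = 2.4: the r=3 sphere slices to a regular 12-gon of circumradius 2.939 (√(r²−h²) with h=0.6 from center) (area = (12/2)·2.939²·sin(360°/12) = 25.92 mm²); the cylinder at (13, 6): section is a regular 12-gon, circumradius r=6.5 (area = (12/2)·6.500²·sin(360°/12) = 126.75 mm²); the r=5.5 cylinder at (0, 3) contributes a regular 12-gon of circumradius 5.5 (area = (12/2)·5.500²·sin(360°/12) = 90.75 mm²); the cube at (7.5, 7.5) is present — its section is the full 18.5×14.5 rectangle (area 268.25 mm²); Taking the first minus the rest: starting from the r=3 sphere (25.92 mm²), the r=6.5 cylinder at (13, 6) misses the remaining region (no effect); the r=5.5 cylinder at (0, 3) partially overlaps it — only the 24.36 mm² overlap (of its 90.75 mm²) is removed, clipping the outline; the 18.5×14.5 cube at (7.5, 7.5) misses the remaining region (no effect) — area = 1.56 mm². At z = 3.9: the r=3 sphere contributes a regular 12-gon of circumradius √(3²−0.9²) = 2.862 (area = (12/2)·2.862²·sin(360°/12) = 24.57 mm²); the r=6.5 cylinder at (13, 6) gives a regular 12-gon of circumradius 6.5 (constant along its height) (area = (12/2)·6.500²·sin(360°/12) = 126.75 mm²); the cylinder at (0, 3): section is a regular 12-gon, circumradius r=5.5 (area = (12/2)·5.500²·sin(360°/12) = 90.75 mm²); the cube at (7.5, 7.5) is present — its section is the full 18.5×14.5 rectangle (area 268.25 mm²); After the difference (first − rest): starting from the r=3 sphere (24.57 mm²), the r=6.5 cylinder at (13, 6) misses the remaining region (no effect); the r=5.5 cylinder at (0, 3) partially overlaps it — only the 23.36 mm² overlap (of its 90.75 mm²) is removed, clipping the outline; the 18.5×14.5 cube at (7.5, 7.5) misses the remaining region (no effect) — area = 1.21 mm². Checking containment: the cross-section at z = 3.9 is a subset of the cross-section at z = 2.4.

entirely on top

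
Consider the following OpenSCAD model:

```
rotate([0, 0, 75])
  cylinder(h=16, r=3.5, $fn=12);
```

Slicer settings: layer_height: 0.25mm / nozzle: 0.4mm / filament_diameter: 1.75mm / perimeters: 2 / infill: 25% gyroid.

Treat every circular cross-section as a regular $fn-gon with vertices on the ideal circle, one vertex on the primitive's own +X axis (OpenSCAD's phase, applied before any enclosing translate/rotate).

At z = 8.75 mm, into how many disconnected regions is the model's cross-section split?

At z = 8.75 mm: the r=3.5 cylinder contributes a regular 12-gon of circumradius 3.5; (whole slice rotated 75° about Z — lengths, areas and connectivity unchanged). The result has 1 disconnected region.

1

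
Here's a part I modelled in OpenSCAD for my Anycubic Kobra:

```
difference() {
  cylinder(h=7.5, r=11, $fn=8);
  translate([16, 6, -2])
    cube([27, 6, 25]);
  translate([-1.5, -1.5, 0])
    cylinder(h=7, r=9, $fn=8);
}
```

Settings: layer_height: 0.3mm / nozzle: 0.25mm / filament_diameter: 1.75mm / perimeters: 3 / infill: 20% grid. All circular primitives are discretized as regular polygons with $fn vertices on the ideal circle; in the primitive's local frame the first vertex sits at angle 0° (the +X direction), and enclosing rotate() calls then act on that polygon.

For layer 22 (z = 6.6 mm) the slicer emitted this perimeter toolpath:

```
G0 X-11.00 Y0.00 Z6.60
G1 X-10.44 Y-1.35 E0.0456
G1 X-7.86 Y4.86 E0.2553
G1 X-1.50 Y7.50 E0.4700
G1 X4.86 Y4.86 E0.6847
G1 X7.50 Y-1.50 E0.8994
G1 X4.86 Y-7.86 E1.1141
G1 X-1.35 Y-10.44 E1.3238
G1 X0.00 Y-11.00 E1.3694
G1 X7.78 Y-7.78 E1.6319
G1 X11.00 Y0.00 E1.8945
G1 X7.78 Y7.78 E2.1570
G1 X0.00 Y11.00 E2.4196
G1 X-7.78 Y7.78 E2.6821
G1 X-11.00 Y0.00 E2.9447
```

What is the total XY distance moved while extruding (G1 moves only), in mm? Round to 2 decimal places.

94.44 mm

Sum the Euclidean lengths of each G1 segment: total = 94.44 mm.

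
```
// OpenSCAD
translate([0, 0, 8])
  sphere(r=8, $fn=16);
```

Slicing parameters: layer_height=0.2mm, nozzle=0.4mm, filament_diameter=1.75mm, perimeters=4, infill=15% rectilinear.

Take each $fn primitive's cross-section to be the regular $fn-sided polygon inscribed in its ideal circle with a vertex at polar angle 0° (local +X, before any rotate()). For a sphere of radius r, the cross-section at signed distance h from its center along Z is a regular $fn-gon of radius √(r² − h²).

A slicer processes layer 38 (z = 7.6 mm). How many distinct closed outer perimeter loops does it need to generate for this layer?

At z = 7.6 mm: the r=8 sphere slices to a regular 16-gon of circumradius 7.990 (√(r²−h²) with h=0.4 from center). The result has 1 disconnected region.

1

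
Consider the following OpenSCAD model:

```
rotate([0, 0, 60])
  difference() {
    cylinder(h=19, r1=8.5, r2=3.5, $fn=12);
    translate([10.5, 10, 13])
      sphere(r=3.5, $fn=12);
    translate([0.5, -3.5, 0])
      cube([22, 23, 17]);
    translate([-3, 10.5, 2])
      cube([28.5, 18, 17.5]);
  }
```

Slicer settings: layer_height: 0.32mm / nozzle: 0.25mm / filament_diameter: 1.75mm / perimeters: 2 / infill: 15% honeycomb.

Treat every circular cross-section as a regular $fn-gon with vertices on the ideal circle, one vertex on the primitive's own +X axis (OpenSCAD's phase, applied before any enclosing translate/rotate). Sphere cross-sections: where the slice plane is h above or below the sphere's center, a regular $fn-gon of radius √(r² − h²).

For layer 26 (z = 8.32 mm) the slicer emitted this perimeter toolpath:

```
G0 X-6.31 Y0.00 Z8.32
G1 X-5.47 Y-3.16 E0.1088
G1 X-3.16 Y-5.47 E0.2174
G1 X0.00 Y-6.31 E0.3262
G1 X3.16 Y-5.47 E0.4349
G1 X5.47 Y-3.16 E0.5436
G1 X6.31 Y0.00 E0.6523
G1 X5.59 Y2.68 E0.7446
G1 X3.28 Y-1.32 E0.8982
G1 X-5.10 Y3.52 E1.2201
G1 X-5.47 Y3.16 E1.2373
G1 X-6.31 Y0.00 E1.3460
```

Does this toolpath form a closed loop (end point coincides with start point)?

Start point (G0): (-6.31, 0.00). End point (last G1): the path returns to the start — closed.

yes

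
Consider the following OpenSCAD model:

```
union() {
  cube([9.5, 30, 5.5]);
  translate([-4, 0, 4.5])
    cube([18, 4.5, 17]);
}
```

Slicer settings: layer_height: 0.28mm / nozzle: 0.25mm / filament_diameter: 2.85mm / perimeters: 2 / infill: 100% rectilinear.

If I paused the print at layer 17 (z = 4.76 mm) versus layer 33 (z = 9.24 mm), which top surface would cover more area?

layer 17 (z = 4.76 mm)

Layer 17 (z = 4.76): the 9.5×30 cube contributes its full rectangle (area 285.00 mm²); the 18×4.5 cube at (-4, 0) contributes its full rectangle (area 81.00 mm²); Combining (union): the regions partially overlap — summed areas 366.00 mm² minus the doubly-counted overlap 42.75 mm² gives 323.25 mm² — area = 323.25 mm². So its area = 323.25 mm². Layer 33 (z = 9.24): the cube is not intersected at this z (z outside [0, 5.5]); the cube at (-4, 0) is present — its section is the full 18×4.5 rectangle (area 81.00 mm²); Combining (union): only the 18×4.5 cube at (-4, 0) is present, so the union is just that shape — area = 81.00 mm². So its area = 81.00 mm². Layer 17 is larger (323.25 vs 81.00 mm²).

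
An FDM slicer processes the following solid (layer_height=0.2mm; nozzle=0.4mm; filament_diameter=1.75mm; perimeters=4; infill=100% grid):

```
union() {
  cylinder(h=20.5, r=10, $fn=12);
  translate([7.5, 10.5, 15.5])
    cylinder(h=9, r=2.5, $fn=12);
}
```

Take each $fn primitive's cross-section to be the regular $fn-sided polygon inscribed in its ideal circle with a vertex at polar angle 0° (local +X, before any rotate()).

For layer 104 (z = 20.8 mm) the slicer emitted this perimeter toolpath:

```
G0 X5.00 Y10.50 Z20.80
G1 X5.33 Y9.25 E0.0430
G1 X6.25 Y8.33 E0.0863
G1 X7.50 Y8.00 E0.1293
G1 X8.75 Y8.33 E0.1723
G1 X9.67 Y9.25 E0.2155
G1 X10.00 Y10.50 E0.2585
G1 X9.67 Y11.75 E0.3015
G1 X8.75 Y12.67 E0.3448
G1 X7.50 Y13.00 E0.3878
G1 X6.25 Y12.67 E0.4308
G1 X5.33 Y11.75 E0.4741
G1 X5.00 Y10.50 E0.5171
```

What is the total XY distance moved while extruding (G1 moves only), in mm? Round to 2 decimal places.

15.55 mm

Sum the Euclidean lengths of each G1 segment: total = 15.55 mm.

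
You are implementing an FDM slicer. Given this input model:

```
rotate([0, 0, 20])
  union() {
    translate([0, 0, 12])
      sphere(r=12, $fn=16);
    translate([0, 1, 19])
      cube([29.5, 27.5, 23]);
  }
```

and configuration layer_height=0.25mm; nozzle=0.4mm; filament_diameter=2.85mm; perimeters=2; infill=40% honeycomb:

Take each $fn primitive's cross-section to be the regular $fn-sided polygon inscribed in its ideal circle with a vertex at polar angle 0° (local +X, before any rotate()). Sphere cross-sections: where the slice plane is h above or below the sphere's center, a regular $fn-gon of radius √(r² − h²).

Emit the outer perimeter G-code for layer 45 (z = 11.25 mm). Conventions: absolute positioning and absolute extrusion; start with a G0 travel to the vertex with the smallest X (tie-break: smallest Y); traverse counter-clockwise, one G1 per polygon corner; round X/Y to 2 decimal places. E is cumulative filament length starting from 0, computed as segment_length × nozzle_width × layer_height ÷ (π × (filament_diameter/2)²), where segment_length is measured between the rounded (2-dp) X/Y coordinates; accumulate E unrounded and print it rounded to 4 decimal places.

At z = 11.25 mm: the sphere: section is a regular 16-gon, circumradius = √(r²−h²) = √(12²−0.75²) = 11.977; the cube at (0, 1) does not reach this height (z outside [19, 42]); Combining (union): only the r=12 sphere is present, so the union is just that shape — 1 connected region; (whole slice rotated 20° about Z — lengths, areas and connectivity unchanged). The outline is a single polygon with 16 vertices. Extrusion per mm of travel: 0.4 × 0.25 / (π × 1.425²) = 0.015675. Accumulating E over each segment gives final E = 1.1719.

G0 X-11.97 Y0.52 Z11.25
G1 X-11.25 Y-4.10 E0.0733
G1 X-8.83 Y-8.09 E0.1464
G1 X-5.06 Y-10.85 E0.2197
G1 X-0.52 Y-11.97 E0.2930
G1 X4.10 Y-11.25 E0.3663
G1 X8.09 Y-8.83 E0.4394
G1 X10.85 Y-5.06 E0.5127
G1 X11.97 Y-0.52 E0.5860
G1 X11.25 Y4.10 E0.6593
G1 X8.83 Y8.09 E0.7324
G1 X5.06 Y10.85 E0.8057
G1 X0.52 Y11.97 E0.8790
G1 X-4.10 Y11.25 E0.9523
G1 X-8.09 Y8.83 E1.0254
G1 X-10.85 Y5.06 E1.0986
G1 X-11.97 Y0.52 E1.1719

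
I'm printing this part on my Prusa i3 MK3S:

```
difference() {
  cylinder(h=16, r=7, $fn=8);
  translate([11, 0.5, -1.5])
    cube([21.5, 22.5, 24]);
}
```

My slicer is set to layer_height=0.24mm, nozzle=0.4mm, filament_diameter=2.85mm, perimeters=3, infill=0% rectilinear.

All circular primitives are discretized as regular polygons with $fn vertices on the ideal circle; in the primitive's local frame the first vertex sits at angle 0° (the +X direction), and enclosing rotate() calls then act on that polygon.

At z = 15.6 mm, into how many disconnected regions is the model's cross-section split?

1

At z = 15.6 mm: the r=7 cylinder contributes a regular 8-gon of circumradius 7; the cube at (11, 0.5) (footprint 21.5×22.5) is included at this height; Taking the first minus the rest: starting from the r=7 cylinder, the 21.5×22.5 cube at (11, 0.5) misses the remaining region (no effect) — 1 connected region. The result has 1 disconnected region.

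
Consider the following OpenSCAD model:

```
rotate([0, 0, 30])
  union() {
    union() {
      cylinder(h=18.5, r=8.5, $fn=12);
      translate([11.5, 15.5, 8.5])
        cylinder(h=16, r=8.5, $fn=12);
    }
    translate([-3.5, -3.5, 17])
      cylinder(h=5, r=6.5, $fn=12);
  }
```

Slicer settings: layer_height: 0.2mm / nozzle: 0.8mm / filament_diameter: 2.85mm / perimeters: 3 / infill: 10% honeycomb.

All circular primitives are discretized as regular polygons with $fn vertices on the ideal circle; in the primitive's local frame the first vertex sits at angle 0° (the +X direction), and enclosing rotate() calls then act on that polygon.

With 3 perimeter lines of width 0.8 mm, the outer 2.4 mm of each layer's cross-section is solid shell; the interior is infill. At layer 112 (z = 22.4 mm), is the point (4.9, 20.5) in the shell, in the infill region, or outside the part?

At z = 22.4 mm: the cylinder is absent (z outside [0, 18.5]); the r=8.5 cylinder at (11.5, 15.5) gives a regular 12-gon of circumradius 8.5 (constant along its height); Merging all regions: only the r=8.5 cylinder at (11.5, 15.5) is present, so the union is just that shape — 1 connected region; the cylinder at (-3.5, -3.5) does not reach this height (z outside [17, 22]); Merging all regions: only that combined region is present, so the union is just that shape — 1 connected region; (rotated 30° about Z; rotation is an isometry so areas/perimeters/island counts are preserved). Overall, the cross-section is a single solid region. Undo the 30° rotation: the query point maps to (14.494, 15.304) in the un-rotated model frame. The nearest boundary edge runs (18.86, 11.25)→(20.00, 15.50); distance from the point to it = 5.27 mm. The point is inside the cross-section and 5.27 mm from the nearest boundary — more than the 2.4 mm shell width (3 × 0.8), so it's in the infill interior.

infill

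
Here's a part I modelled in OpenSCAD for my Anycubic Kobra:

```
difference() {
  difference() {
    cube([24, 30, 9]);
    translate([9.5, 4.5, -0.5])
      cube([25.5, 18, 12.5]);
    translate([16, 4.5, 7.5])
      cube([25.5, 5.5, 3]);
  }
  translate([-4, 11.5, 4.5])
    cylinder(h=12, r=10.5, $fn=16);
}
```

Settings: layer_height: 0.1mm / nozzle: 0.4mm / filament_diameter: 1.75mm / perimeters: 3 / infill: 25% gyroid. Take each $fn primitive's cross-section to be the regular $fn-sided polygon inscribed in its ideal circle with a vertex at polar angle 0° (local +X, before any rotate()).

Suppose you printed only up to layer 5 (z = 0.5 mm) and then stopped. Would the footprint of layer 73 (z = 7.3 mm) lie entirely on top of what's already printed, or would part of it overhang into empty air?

Compare the two slices. At z = 0.5: the 24×30 cube contributes its full rectangle (area 720.00 mm²); the cube at (9.5, 4.5) (footprint 25.5×18) is included at this height (area 459.00 mm²); the cube at (16, 4.5) is absent (z outside [7.5, 10.5]); After the difference (first − rest): starting from the 24×30 cube (720.00 mm²), the 25.5×18 cube at (9.5, 4.5) partially overlaps it — only the 261.00 mm² overlap (of its 459.00 mm²) is removed, clipping the outline — area = 459.00 mm²; the cylinder at (-4, 11.5) is absent (z outside [4.5, 16.5]); After the difference (first − rest): none of the subtracted shapes is present at this height, so the result so far is unchanged — area = 459.00 mm². At z = 7.3: the cube is present — its section is the full 24×30 rectangle (area 720.00 mm²); the 25.5×18 cube at (9.5, 4.5) contributes its full rectangle (area 459.00 mm²); the cube at (16, 4.5) does not reach this height (z outside [7.5, 10.5]); Taking the first minus the rest: starting from the 24×30 cube (720.00 mm²), the 25.5×18 cube at (9.5, 4.5) partially overlaps it — only the 261.00 mm² overlap (of its 459.00 mm²) is removed, clipping the outline — area = 459.00 mm²; the r=10.5 cylinder at (-4, 11.5) contributes a regular 16-gon of circumradius 10.5 (area = (16/2)·10.500²·sin(360°/16) = 337.53 mm²); Subtracting the remaining from the first: starting from that combined region (459.00 mm²), the r=10.5 cylinder at (-4, 11.5) partially overlaps it — only the 87.95 mm² overlap (of its 337.53 mm²) is removed, clipping the outline — area = 371.05 mm². Checking containment: the cross-section at z = 7.3 is a subset of the cross-section at z = 0.5.

entirely on top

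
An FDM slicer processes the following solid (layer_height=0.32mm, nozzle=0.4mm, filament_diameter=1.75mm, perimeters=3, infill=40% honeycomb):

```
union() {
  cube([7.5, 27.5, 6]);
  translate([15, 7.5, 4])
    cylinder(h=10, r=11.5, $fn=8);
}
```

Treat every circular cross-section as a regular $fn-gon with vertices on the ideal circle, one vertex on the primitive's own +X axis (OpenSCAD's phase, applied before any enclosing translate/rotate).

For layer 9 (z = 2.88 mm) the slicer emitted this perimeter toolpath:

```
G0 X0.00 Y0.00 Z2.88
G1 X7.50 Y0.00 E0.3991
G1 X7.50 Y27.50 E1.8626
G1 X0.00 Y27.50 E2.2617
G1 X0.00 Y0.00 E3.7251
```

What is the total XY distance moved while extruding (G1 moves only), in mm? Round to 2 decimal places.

70.00 mm

Sum the Euclidean lengths of each G1 segment: total = 70.00 mm.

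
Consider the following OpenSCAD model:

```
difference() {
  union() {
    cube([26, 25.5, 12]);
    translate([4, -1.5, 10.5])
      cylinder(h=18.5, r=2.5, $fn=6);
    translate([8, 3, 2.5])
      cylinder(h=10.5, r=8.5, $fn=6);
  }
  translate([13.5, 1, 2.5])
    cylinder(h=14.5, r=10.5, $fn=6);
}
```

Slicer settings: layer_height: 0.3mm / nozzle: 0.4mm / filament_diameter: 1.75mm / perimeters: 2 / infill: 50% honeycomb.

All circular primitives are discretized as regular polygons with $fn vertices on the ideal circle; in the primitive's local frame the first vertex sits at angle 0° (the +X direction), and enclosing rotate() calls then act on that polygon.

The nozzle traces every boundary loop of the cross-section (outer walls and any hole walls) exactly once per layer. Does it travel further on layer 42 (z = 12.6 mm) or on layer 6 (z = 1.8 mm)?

layer 6 (z = 1.8 mm)

Layer 42 (z = 12.6): the cube is not intersected at this z (z outside [0, 12]); the r=2.5 cylinder at (4, -1.5) contributes a regular 6-gon of circumradius 2.5 (perimeter = 2·6·2.500·sin(180°/6) = 15.00 mm); the cylinder at (8, 3): section is a regular 6-gon, circumradius r=8.5 (perimeter = 2·6·8.500·sin(180°/6) = 51.00 mm); Merging all regions: the regions partially overlap (shared area 14.79 mm²), so the edge portions inside another operand are dropped and the merged outline is re-measured after clipping — boundary = 51.60 mm; the r=10.5 cylinder at (13.5, 1) gives a regular 6-gon of circumradius 10.5 (constant along its height) (perimeter = 2·6·10.500·sin(180°/6) = 63.00 mm); Taking the first minus the rest: starting from the result so far, the r=10.5 cylinder at (13.5, 1) partially overlaps it — only the 132.80 mm² overlap (of its 286.44 mm²) is removed, clipping the outline — boundary = 49.60 mm. So its perimeter = 49.60 mm. Layer 6 (z = 1.8): the 26×25.5 cube contributes its full rectangle (perimeter 103.00 mm); the cylinder at (4, -1.5) is absent (z outside [10.5, 29]); the cylinder at (8, 3) is absent (z outside [2.5, 13]); Combining (union): only the 26×25.5 cube is present, so the union is just that shape — boundary = 103.00 mm; the cylinder at (13.5, 1) is absent (z outside [2.5, 17]); Taking the first minus the rest: none of the subtracted shapes is present at this height, so the result so far is unchanged — boundary = 103.00 mm. So its perimeter = 103.00 mm. Layer 6 is larger (103.00 vs 49.60 mm).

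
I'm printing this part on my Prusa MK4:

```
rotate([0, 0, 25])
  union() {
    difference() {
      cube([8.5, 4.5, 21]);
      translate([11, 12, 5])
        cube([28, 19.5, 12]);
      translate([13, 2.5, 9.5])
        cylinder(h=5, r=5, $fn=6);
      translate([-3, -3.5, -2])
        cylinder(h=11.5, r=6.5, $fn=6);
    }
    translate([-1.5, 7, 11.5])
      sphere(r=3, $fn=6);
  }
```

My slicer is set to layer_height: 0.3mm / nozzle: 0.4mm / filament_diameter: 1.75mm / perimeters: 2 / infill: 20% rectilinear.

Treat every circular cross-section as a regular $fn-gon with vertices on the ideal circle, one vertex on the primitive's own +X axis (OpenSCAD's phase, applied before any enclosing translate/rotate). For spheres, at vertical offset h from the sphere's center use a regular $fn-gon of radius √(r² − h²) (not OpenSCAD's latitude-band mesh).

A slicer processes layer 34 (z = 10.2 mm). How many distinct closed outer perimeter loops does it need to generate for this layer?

2

At z = 10.2 mm: the cube (footprint 8.5×4.5) is included at this height; the 28×19.5 cube at (11, 12) contributes its full rectangle; the cylinder at (13, 2.5): section is a regular 6-gon, circumradius r=5; the cylinder at (-3, -3.5) is not intersected at this z (z outside [-2, 9.5]); After the difference (first − rest): starting from the 8.5×4.5 cube, the 28×19.5 cube at (11, 12) misses the remaining region (no effect); the r=5 cylinder at (13, 2.5) partially overlaps it — only the 0.43 mm² overlap (of its 64.95 mm²) is removed, clipping the outline — 1 connected region; the r=3 sphere at (-1.5, 7) slices to a regular 6-gon of circumradius 2.704 (√(r²−h²) with h=1.3 from center); Combining (union): the 2 present regions are separate (no shared area or edge), so areas and boundary lengths simply add and each stays a separate island — 2 connected regions; (whole slice rotated 25° about Z — lengths, areas and connectivity unchanged). The result has 2 disconnected regions.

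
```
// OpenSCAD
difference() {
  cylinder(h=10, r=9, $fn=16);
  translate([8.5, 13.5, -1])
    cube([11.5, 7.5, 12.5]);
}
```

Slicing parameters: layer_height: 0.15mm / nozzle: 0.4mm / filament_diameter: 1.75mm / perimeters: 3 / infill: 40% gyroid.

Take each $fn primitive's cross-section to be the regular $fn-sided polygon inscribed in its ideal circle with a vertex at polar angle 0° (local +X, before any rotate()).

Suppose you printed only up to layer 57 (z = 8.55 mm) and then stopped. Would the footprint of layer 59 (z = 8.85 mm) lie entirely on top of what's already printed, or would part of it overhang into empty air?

entirely on top

Compare the two slices. At z = 8.55: the r=9 cylinder contributes a regular 16-gon of circumradius 9 (area = (16/2)·9.000²·sin(360°/16) = 247.98 mm²); the 11.5×7.5 cube at (8.5, 13.5) contributes its full rectangle (area 86.25 mm²); After the difference (first − rest): starting from the r=9 cylinder (247.98 mm²), the 11.5×7.5 cube at (8.5, 13.5) misses the remaining region (no effect) — area = 247.98 mm². At z = 8.85: the r=9 cylinder contributes a regular 16-gon of circumradius 9 (area = (16/2)·9.000²·sin(360°/16) = 247.98 mm²); the cube at (8.5, 13.5) (footprint 11.5×7.5) is included at this height (area 86.25 mm²); Subtracting the remaining from the first: starting from the r=9 cylinder (247.98 mm²), the 11.5×7.5 cube at (8.5, 13.5) misses the remaining region (no effect) — area = 247.98 mm². Checking containment: the cross-section at z = 8.85 is a subset of the cross-section at z = 8.55.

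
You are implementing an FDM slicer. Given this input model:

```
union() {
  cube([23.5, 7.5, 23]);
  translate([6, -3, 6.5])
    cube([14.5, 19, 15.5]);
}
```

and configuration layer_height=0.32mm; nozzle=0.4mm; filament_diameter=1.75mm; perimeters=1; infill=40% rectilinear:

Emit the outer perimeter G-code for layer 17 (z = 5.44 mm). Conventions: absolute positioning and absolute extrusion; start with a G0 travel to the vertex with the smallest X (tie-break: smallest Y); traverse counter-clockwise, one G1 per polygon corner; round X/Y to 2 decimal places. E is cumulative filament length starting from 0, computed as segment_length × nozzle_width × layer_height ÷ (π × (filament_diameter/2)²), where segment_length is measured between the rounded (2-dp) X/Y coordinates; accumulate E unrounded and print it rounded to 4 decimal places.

G0 X0.00 Y0.00 Z5.44
G1 X23.50 Y0.00 E1.2506
G1 X23.50 Y7.50 E1.6497
G1 X0.00 Y7.50 E2.9003
G1 X0.00 Y0.00 E3.2994

At z = 5.44 mm: the 23.5×7.5 cube contributes its full rectangle; the cube at (6, -3) is absent (z outside [6.5, 22]); Merging all regions: only the 23.5×7.5 cube is present, so the union is just that shape — 1 connected region. The outline is a single polygon with 4 vertices. Extrusion per mm of travel: 0.4 × 0.32 / (π × 0.875²) = 0.053216. Accumulating E over each segment gives final E = 3.2994.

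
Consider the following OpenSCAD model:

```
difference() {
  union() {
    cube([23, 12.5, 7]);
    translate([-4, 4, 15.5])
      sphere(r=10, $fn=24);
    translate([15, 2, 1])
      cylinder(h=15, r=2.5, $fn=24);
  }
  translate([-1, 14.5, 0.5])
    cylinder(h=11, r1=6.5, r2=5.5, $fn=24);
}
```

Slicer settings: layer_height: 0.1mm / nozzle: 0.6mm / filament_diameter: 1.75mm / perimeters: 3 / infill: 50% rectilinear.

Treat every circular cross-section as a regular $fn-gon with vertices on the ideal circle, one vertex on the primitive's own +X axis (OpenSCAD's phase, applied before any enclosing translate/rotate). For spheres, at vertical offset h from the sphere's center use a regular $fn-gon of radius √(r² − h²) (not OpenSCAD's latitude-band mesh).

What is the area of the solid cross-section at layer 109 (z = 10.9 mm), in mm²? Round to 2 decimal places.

243.23 mm²

At z = 10.9 mm: the cube is not intersected at this z (z outside [0, 7]); the r=10 sphere at (-4, 4) slices to a regular 24-gon of circumradius 8.879 (√(r²−h²) with h=4.6 from center) (area = (24/2)·8.879²·sin(360°/24) = 244.86 mm²); the cylinder at (15, 2): section is a regular 24-gon, circumradius r=2.5 (area = (24/2)·2.500²·sin(360°/24) = 19.41 mm²); Merging all regions: the 2 present regions are separate (no shared area or edge), so areas and boundary lengths simply add and each stays a separate island — area = 264.27 mm²; the cone at (-1, 14.5) (r1=6.5→r2=5.5) has section circumradius 5.555 here — a regular 24-gon (area = (24/2)·5.555²·sin(360°/24) = 95.82 mm²); After the difference (first − rest): starting from that combined region (264.27 mm²), the cone at (-1, 14.5) partially overlaps it — only the 21.05 mm² overlap (of its 95.82 mm²) is removed, clipping the outline — area = 243.23 mm². Overall, the cross-section has 2 separate islands. Net area = 243.23 mm².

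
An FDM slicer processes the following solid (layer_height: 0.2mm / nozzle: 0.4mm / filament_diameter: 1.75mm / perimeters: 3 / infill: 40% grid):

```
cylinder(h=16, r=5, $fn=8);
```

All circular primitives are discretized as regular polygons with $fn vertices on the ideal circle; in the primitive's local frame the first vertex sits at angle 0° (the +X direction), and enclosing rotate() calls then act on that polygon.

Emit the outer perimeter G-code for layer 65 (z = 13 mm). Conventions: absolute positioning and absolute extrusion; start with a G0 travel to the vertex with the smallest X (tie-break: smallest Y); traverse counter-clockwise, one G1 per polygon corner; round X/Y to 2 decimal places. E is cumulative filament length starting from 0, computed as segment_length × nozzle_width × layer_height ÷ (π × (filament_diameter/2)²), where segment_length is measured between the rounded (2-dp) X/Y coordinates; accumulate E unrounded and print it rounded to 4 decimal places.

G0 X-5.00 Y0.00 Z13.00
G1 X-3.54 Y-3.54 E0.1274
G1 X0.00 Y-5.00 E0.2547
G1 X3.54 Y-3.54 E0.3821
G1 X5.00 Y0.00 E0.5094
G1 X3.54 Y3.54 E0.6368
G1 X0.00 Y5.00 E0.7642
G1 X-3.54 Y3.54 E0.8915
G1 X-5.00 Y0.00 E1.0189

At z = 13 mm: the cylinder: section is a regular 8-gon, circumradius r=5. The outline is a single polygon with 8 vertices. Extrusion per mm of travel: 0.4 × 0.2 / (π × 0.875²) = 0.033260. Accumulating E over each segment gives final E = 1.0189.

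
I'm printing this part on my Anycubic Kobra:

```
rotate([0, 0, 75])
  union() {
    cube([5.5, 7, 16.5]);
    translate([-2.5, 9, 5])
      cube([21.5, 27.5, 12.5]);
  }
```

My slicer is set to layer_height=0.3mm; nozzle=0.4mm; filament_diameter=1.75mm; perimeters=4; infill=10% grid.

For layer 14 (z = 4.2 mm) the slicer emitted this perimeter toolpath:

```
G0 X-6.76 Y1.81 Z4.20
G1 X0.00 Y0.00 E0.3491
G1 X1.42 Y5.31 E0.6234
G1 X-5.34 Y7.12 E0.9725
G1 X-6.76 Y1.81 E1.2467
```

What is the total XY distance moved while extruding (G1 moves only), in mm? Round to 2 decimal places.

Sum the Euclidean lengths of each G1 segment: total = 24.99 mm.

24.99 mm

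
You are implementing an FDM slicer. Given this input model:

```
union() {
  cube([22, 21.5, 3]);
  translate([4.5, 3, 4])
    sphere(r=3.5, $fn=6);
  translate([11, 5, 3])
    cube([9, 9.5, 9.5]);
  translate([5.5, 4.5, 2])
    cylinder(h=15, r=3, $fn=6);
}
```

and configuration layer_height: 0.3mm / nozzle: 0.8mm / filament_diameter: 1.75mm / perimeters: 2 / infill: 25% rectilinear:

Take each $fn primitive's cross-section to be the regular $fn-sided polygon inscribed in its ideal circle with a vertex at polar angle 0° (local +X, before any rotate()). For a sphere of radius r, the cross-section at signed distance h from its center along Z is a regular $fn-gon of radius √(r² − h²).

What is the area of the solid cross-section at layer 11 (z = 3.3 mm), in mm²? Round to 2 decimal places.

At z = 3.3 mm: the cube is not intersected at this z (z outside [0, 3]); the r=3.5 sphere at (4.5, 3) contributes a regular 6-gon of circumradius √(3.5²−0.7²) = 3.429 (area = (6/2)·3.429²·sin(360°/6) = 30.55 mm²); the 9×9.5 cube at (11, 5) contributes its full rectangle (area 85.50 mm²); the r=3 cylinder at (5.5, 4.5) gives a regular 6-gon of circumradius 3 (constant along its height) (area = (6/2)·3.000²·sin(360°/6) = 23.38 mm²); Taking the union: the regions partially overlap — summed areas 139.44 mm² minus the doubly-counted overlap 16.26 mm² gives 123.18 mm² — area = 123.18 mm². Overall, the cross-section has 2 separate islands. Net area = 123.18 mm².

123.18 mm²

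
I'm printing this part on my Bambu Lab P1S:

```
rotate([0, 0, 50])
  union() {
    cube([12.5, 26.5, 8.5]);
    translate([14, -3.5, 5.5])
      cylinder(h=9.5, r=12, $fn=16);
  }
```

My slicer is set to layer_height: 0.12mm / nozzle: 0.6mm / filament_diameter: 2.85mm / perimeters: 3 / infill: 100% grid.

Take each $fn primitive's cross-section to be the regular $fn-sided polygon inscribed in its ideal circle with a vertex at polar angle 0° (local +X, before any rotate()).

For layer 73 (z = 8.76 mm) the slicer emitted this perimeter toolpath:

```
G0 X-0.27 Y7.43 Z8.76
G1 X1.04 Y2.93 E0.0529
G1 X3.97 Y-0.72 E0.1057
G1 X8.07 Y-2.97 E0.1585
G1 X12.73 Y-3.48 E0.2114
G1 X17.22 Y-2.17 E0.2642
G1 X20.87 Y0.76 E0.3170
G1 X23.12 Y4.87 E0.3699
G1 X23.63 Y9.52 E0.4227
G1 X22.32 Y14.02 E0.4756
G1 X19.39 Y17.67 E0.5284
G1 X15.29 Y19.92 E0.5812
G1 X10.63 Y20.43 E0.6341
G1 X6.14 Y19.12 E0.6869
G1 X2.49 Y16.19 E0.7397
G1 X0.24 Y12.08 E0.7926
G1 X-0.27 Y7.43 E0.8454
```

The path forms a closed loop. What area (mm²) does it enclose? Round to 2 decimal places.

Apply the shoelace formula to the sequence of (X, Y) vertices; enclosed area = 440.75 mm².

440.75 mm²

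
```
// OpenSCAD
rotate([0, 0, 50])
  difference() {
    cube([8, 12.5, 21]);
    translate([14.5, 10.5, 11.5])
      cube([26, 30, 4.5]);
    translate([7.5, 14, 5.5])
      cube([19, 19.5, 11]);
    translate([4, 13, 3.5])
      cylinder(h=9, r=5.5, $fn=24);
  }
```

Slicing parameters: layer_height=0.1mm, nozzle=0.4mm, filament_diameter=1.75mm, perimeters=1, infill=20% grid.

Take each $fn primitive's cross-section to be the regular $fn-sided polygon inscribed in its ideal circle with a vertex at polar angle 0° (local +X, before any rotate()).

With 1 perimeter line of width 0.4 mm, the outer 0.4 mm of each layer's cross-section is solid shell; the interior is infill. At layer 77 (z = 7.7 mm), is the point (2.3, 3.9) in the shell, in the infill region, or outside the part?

infill

At z = 7.7 mm: the cube is present — its section is the full 8×12.5 rectangle; the cube at (14.5, 10.5) is not intersected at this z (z outside [11.5, 16]); the cube at (7.5, 14) is present — its section is the full 19×19.5 rectangle; the r=5.5 cylinder at (4, 13) gives a regular 24-gon of circumradius 5.5 (constant along its height); Subtracting the remaining from the first: starting from the 8×12.5 cube, the 19×19.5 cube at (7.5, 14) misses the remaining region (no effect); the r=5.5 cylinder at (4, 13) partially overlaps it — only the 35.46 mm² overlap (of its 93.95 mm²) is removed, clipping the outline — 1 connected region; (whole slice rotated 50° about Z — lengths, areas and connectivity unchanged). Overall, the cross-section is a single solid region. Undo the 50° rotation: the query point maps to (4.466, 0.745) in the un-rotated model frame. The nearest boundary edge runs (8.00, 0.00)→(0.00, 0.00); distance from the point to it = 0.74 mm. The point is inside the cross-section and 0.74 mm from the nearest boundary — more than the 0.4 mm shell width (1 × 0.4), so it's in the infill interior.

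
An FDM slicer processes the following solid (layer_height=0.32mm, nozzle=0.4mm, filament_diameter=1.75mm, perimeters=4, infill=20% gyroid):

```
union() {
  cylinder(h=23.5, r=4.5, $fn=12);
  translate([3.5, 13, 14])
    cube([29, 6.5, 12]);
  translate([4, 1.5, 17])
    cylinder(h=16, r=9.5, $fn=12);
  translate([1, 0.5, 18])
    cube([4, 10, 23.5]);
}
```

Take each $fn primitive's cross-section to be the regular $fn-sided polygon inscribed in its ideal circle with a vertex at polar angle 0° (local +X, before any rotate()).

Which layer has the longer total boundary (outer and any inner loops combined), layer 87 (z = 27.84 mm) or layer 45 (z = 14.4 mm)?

layer 45 (z = 14.4 mm)

Layer 87 (z = 27.84): the cylinder is not intersected at this z (z outside [0, 23.5]); the cube at (3.5, 13) does not reach this height (z outside [14, 26]); the cylinder at (4, 1.5): section is a regular 12-gon, circumradius r=9.5 (perimeter = 2·12·9.500·sin(180°/12) = 59.01 mm); the 4×10 cube at (1, 0.5) contributes its full rectangle (perimeter 28.00 mm); Taking the union: the regions partially overlap (shared area 39.83 mm²), so the edge portions inside another operand are dropped and the merged outline is re-measured after clipping — boundary = 59.27 mm. So its perimeter = 59.27 mm. Layer 45 (z = 14.4): the r=4.5 cylinder contributes a regular 12-gon of circumradius 4.5 (perimeter = 2·12·4.500·sin(180°/12) = 27.95 mm); the 29×6.5 cube at (3.5, 13) contributes its full rectangle (perimeter 71.00 mm); the cylinder at (4, 1.5) does not reach this height (z outside [17, 33]); the cube at (1, 0.5) is absent (z outside [18, 41.5]); Combining (union): the 2 present regions are separate (no shared area or edge), so areas and boundary lengths simply add and each stays a separate island — boundary = 98.95 mm. So its perimeter = 98.95 mm. Layer 45 is larger (98.95 vs 59.27 mm).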